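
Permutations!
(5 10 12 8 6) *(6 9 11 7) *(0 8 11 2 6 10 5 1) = (0 8 9 2 6 1)(7 10 12 11) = [8, 0, 6, 3, 4, 5, 1, 10, 9, 2, 12, 7, 11]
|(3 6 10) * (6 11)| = 4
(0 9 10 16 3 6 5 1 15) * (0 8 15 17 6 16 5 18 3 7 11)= (0 9 10 5 1 17 6 18 3 16 7 11)(8 15)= [9, 17, 2, 16, 4, 1, 18, 11, 15, 10, 5, 0, 12, 13, 14, 8, 7, 6, 3]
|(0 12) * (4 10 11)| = 6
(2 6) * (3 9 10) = (2 6)(3 9 10) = [0, 1, 6, 9, 4, 5, 2, 7, 8, 10, 3]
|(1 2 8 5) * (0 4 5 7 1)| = |(0 4 5)(1 2 8 7)| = 12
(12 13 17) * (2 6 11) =(2 6 11)(12 13 17) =[0, 1, 6, 3, 4, 5, 11, 7, 8, 9, 10, 2, 13, 17, 14, 15, 16, 12]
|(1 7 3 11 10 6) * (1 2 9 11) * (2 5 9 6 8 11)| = |(1 7 3)(2 6 5 9)(8 11 10)| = 12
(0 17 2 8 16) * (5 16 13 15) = [17, 1, 8, 3, 4, 16, 6, 7, 13, 9, 10, 11, 12, 15, 14, 5, 0, 2] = (0 17 2 8 13 15 5 16)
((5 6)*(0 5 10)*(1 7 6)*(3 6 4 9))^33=(0 3 7)(1 10 9)(4 5 6)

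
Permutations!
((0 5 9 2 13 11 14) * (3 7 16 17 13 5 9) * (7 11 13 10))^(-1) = ((0 9 2 5 3 11 14)(7 16 17 10))^(-1) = (0 14 11 3 5 2 9)(7 10 17 16)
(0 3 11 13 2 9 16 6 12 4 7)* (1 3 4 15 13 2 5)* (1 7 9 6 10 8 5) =(0 4 9 16 10 8 5 7)(1 3 11 2 6 12 15 13) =[4, 3, 6, 11, 9, 7, 12, 0, 5, 16, 8, 2, 15, 1, 14, 13, 10]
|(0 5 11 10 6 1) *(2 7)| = 6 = |(0 5 11 10 6 1)(2 7)|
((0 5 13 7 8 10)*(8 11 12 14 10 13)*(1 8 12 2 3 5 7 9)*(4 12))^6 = (0 4 11 14 3)(1 13)(2 10 5 7 12)(8 9)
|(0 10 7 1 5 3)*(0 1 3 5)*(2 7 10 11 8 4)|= 8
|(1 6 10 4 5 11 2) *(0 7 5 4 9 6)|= 6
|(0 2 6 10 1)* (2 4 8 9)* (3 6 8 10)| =12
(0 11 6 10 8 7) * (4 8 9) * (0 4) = (0 11 6 10 9)(4 8 7) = [11, 1, 2, 3, 8, 5, 10, 4, 7, 0, 9, 6]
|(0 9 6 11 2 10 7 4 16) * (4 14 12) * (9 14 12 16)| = 24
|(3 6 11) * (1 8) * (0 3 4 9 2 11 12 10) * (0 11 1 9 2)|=|(0 3 6 12 10 11 4 2 1 8 9)|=11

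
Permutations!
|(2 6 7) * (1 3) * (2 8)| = 4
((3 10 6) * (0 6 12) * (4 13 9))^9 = ((0 6 3 10 12)(4 13 9))^9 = (13)(0 12 10 3 6)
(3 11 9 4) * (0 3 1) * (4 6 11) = (0 3 4 1)(6 11 9) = [3, 0, 2, 4, 1, 5, 11, 7, 8, 6, 10, 9]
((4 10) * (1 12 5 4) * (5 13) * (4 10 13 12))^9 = ((1 4 13 5 10))^9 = (1 10 5 13 4)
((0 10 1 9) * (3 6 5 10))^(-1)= (0 9 1 10 5 6 3)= ((0 3 6 5 10 1 9))^(-1)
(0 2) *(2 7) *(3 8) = (0 7 2)(3 8) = [7, 1, 0, 8, 4, 5, 6, 2, 3]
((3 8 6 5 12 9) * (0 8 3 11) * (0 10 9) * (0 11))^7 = ((0 8 6 5 12 11 10 9))^7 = (0 9 10 11 12 5 6 8)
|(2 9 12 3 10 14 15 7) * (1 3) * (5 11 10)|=11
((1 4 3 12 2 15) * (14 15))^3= ((1 4 3 12 2 14 15))^3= (1 12 15 3 14 4 2)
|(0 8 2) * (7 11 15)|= |(0 8 2)(7 11 15)|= 3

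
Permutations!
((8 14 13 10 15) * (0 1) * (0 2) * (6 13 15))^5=((0 1 2)(6 13 10)(8 14 15))^5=(0 2 1)(6 10 13)(8 15 14)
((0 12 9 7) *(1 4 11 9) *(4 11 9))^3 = (0 11 7 1 9 12 4)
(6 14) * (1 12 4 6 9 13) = (1 12 4 6 14 9 13) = [0, 12, 2, 3, 6, 5, 14, 7, 8, 13, 10, 11, 4, 1, 9]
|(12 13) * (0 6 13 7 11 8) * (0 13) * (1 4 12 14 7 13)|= 8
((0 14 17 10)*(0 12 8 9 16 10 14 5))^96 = ((0 5)(8 9 16 10 12)(14 17))^96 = (17)(8 9 16 10 12)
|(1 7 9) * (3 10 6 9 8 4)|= |(1 7 8 4 3 10 6 9)|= 8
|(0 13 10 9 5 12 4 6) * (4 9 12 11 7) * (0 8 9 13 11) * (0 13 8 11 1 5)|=8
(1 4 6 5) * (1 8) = [0, 4, 2, 3, 6, 8, 5, 7, 1] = (1 4 6 5 8)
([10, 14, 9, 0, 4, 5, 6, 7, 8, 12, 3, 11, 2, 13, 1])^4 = (14)(0 10 3)(2 9 12)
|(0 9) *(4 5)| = |(0 9)(4 5)| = 2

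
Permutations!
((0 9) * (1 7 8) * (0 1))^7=(0 1 8 9 7)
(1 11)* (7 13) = (1 11)(7 13) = [0, 11, 2, 3, 4, 5, 6, 13, 8, 9, 10, 1, 12, 7]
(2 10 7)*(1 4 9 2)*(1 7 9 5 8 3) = (1 4 5 8 3)(2 10 9) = [0, 4, 10, 1, 5, 8, 6, 7, 3, 2, 9]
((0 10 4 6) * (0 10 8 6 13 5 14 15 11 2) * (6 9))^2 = ((0 8 9 6 10 4 13 5 14 15 11 2))^2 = (0 9 10 13 14 11)(2 8 6 4 5 15)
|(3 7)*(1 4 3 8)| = 5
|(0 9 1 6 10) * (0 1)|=6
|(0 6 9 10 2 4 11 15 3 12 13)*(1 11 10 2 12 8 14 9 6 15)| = 22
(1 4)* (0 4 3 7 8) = [4, 3, 2, 7, 1, 5, 6, 8, 0] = (0 4 1 3 7 8)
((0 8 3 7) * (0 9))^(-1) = ((0 8 3 7 9))^(-1) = (0 9 7 3 8)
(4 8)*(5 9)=(4 8)(5 9)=[0, 1, 2, 3, 8, 9, 6, 7, 4, 5]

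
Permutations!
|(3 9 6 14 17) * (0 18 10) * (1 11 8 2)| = 60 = |(0 18 10)(1 11 8 2)(3 9 6 14 17)|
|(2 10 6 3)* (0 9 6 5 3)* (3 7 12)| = |(0 9 6)(2 10 5 7 12 3)| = 6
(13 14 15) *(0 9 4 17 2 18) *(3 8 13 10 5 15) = (0 9 4 17 2 18)(3 8 13 14)(5 15 10) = [9, 1, 18, 8, 17, 15, 6, 7, 13, 4, 5, 11, 12, 14, 3, 10, 16, 2, 0]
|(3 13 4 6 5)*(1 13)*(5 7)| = 7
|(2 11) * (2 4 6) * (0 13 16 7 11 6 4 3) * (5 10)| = 6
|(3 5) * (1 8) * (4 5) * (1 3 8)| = |(3 4 5 8)| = 4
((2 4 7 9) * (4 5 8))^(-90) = ((2 5 8 4 7 9))^(-90) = (9)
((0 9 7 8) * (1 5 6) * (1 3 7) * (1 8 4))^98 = (0 8 9)(1 6 7)(3 4 5)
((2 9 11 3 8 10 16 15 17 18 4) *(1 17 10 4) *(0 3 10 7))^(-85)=(0 4 11 15 3 2 10 7 8 9 16)(1 18 17)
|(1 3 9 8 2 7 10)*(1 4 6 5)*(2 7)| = |(1 3 9 8 7 10 4 6 5)| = 9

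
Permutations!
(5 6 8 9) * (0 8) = (0 8 9 5 6) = [8, 1, 2, 3, 4, 6, 0, 7, 9, 5]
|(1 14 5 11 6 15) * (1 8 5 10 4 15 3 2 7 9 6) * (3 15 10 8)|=|(1 14 8 5 11)(2 7 9 6 15 3)(4 10)|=30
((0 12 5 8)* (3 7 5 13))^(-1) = (0 8 5 7 3 13 12)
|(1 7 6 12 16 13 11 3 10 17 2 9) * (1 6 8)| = |(1 7 8)(2 9 6 12 16 13 11 3 10 17)| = 30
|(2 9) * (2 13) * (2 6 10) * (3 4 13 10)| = 12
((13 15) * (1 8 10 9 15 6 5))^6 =(1 6 15 10)(5 13 9 8)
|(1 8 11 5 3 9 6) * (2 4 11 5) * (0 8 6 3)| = 6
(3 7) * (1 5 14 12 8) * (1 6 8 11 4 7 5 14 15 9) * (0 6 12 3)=(0 6 8 12 11 4 7)(1 14 3 5 15 9)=[6, 14, 2, 5, 7, 15, 8, 0, 12, 1, 10, 4, 11, 13, 3, 9]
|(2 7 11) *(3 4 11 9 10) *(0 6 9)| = 9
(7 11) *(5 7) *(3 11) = (3 11 5 7) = [0, 1, 2, 11, 4, 7, 6, 3, 8, 9, 10, 5]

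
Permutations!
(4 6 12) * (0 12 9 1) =(0 12 4 6 9 1) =[12, 0, 2, 3, 6, 5, 9, 7, 8, 1, 10, 11, 4]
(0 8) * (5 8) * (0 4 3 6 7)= (0 5 8 4 3 6 7)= [5, 1, 2, 6, 3, 8, 7, 0, 4]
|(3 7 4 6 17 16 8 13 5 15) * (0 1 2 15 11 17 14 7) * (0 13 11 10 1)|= 28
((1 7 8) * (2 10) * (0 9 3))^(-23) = (0 9 3)(1 7 8)(2 10)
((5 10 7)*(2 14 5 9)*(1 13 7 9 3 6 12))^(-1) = (1 12 6 3 7 13)(2 9 10 5 14)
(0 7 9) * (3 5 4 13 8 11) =(0 7 9)(3 5 4 13 8 11) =[7, 1, 2, 5, 13, 4, 6, 9, 11, 0, 10, 3, 12, 8]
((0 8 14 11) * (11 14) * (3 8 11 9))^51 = ((14)(0 11)(3 8 9))^51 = (14)(0 11)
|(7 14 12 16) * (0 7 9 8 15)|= |(0 7 14 12 16 9 8 15)|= 8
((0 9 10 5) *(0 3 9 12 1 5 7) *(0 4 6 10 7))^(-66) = ((0 12 1 5 3 9 7 4 6 10))^(-66) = (0 3 6 1 7)(4 12 9 10 5)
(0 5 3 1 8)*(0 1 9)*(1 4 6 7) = (0 5 3 9)(1 8 4 6 7) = [5, 8, 2, 9, 6, 3, 7, 1, 4, 0]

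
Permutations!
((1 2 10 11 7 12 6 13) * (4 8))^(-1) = (1 13 6 12 7 11 10 2)(4 8)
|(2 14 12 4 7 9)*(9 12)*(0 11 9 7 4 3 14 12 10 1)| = |(0 11 9 2 12 3 14 7 10 1)| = 10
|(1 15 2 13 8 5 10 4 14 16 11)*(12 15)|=12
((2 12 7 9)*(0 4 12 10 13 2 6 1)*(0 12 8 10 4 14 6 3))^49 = ((0 14 6 1 12 7 9 3)(2 4 8 10 13))^49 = (0 14 6 1 12 7 9 3)(2 13 10 8 4)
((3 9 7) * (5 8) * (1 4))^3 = (9)(1 4)(5 8)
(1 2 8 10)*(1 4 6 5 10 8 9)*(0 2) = (0 2 9 1)(4 6 5 10) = [2, 0, 9, 3, 6, 10, 5, 7, 8, 1, 4]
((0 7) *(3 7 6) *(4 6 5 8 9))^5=(0 6 8 7 4 5 3 9)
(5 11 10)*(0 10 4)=(0 10 5 11 4)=[10, 1, 2, 3, 0, 11, 6, 7, 8, 9, 5, 4]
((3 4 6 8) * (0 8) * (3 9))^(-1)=(0 6 4 3 9 8)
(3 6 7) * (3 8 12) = (3 6 7 8 12) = [0, 1, 2, 6, 4, 5, 7, 8, 12, 9, 10, 11, 3]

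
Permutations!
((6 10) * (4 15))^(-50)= ((4 15)(6 10))^(-50)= (15)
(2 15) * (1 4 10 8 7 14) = (1 4 10 8 7 14)(2 15) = [0, 4, 15, 3, 10, 5, 6, 14, 7, 9, 8, 11, 12, 13, 1, 2]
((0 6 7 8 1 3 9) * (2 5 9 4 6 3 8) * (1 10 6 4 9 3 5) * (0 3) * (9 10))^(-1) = (0 5)(1 2 7 6 10 3 9 8) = ((0 5)(1 8 9 3 10 6 7 2))^(-1)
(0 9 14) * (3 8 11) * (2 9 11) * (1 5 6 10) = (0 11 3 8 2 9 14)(1 5 6 10) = [11, 5, 9, 8, 4, 6, 10, 7, 2, 14, 1, 3, 12, 13, 0]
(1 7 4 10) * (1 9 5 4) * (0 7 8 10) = (0 7 1 8 10 9 5 4) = [7, 8, 2, 3, 0, 4, 6, 1, 10, 5, 9]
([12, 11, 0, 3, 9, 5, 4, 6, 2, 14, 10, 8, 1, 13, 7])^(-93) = [11, 2, 1, 3, 14, 5, 9, 4, 12, 7, 10, 0, 8, 13, 6]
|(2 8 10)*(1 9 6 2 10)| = 5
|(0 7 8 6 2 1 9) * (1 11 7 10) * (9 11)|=9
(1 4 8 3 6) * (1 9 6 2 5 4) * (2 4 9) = [0, 1, 5, 4, 8, 9, 2, 7, 3, 6] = (2 5 9 6)(3 4 8)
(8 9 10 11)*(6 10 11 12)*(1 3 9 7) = (1 3 9 11 8 7)(6 10 12) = [0, 3, 2, 9, 4, 5, 10, 1, 7, 11, 12, 8, 6]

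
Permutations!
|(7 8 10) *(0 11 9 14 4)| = |(0 11 9 14 4)(7 8 10)| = 15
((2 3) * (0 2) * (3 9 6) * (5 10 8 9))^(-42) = (0 6 8 5)(2 3 9 10)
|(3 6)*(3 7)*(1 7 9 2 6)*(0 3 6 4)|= 8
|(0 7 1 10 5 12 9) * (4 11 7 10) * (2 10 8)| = |(0 8 2 10 5 12 9)(1 4 11 7)| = 28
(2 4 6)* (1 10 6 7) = [0, 10, 4, 3, 7, 5, 2, 1, 8, 9, 6] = (1 10 6 2 4 7)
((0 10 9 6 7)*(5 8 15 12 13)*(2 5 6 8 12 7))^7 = (0 10 9 8 15 7)(2 12 6 5 13)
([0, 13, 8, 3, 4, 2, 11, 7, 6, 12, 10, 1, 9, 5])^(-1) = [0, 11, 5, 3, 4, 13, 8, 7, 2, 12, 10, 6, 9, 1]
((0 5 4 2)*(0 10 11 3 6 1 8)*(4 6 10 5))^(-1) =((0 4 2 5 6 1 8)(3 10 11))^(-1) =(0 8 1 6 5 2 4)(3 11 10)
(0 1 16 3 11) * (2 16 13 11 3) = (0 1 13 11)(2 16) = [1, 13, 16, 3, 4, 5, 6, 7, 8, 9, 10, 0, 12, 11, 14, 15, 2]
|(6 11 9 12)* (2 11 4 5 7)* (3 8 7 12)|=|(2 11 9 3 8 7)(4 5 12 6)|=12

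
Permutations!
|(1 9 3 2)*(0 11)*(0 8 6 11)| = 12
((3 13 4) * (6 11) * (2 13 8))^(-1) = (2 8 3 4 13)(6 11)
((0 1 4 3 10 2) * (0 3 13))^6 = (0 4)(1 13)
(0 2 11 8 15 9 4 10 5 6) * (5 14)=(0 2 11 8 15 9 4 10 14 5 6)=[2, 1, 11, 3, 10, 6, 0, 7, 15, 4, 14, 8, 12, 13, 5, 9]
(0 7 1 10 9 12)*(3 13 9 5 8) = (0 7 1 10 5 8 3 13 9 12) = [7, 10, 2, 13, 4, 8, 6, 1, 3, 12, 5, 11, 0, 9]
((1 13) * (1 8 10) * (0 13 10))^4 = (0 13 8)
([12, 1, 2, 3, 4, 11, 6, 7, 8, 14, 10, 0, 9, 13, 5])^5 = [11, 1, 2, 3, 4, 14, 6, 7, 8, 12, 10, 5, 0, 13, 9]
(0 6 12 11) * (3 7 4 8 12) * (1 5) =[6, 5, 2, 7, 8, 1, 3, 4, 12, 9, 10, 0, 11] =(0 6 3 7 4 8 12 11)(1 5)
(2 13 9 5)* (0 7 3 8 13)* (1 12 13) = (0 7 3 8 1 12 13 9 5 2) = [7, 12, 0, 8, 4, 2, 6, 3, 1, 5, 10, 11, 13, 9]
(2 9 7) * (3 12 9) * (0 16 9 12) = (0 16 9 7 2 3) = [16, 1, 3, 0, 4, 5, 6, 2, 8, 7, 10, 11, 12, 13, 14, 15, 9]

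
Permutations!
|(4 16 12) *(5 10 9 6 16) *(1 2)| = 14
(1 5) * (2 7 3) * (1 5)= (2 7 3)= [0, 1, 7, 2, 4, 5, 6, 3]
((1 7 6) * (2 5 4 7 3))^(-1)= (1 6 7 4 5 2 3)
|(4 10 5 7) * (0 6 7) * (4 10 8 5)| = 7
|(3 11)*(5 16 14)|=|(3 11)(5 16 14)|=6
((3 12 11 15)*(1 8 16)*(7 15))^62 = (1 16 8)(3 11 15 12 7)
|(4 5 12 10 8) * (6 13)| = 10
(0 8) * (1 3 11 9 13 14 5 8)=[1, 3, 2, 11, 4, 8, 6, 7, 0, 13, 10, 9, 12, 14, 5]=(0 1 3 11 9 13 14 5 8)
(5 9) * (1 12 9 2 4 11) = (1 12 9 5 2 4 11) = [0, 12, 4, 3, 11, 2, 6, 7, 8, 5, 10, 1, 9]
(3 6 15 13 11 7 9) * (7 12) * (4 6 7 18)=(3 7 9)(4 6 15 13 11 12 18)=[0, 1, 2, 7, 6, 5, 15, 9, 8, 3, 10, 12, 18, 11, 14, 13, 16, 17, 4]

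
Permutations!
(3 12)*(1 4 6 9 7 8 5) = (1 4 6 9 7 8 5)(3 12) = [0, 4, 2, 12, 6, 1, 9, 8, 5, 7, 10, 11, 3]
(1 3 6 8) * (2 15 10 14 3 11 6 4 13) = (1 11 6 8)(2 15 10 14 3 4 13) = [0, 11, 15, 4, 13, 5, 8, 7, 1, 9, 14, 6, 12, 2, 3, 10]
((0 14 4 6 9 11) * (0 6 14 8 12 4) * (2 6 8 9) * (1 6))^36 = ((0 9 11 8 12 4 14)(1 6 2))^36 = (0 9 11 8 12 4 14)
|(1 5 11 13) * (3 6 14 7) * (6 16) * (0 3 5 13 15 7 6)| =12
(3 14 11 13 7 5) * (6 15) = (3 14 11 13 7 5)(6 15) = [0, 1, 2, 14, 4, 3, 15, 5, 8, 9, 10, 13, 12, 7, 11, 6]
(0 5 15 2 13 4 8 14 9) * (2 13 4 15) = (0 5 2 4 8 14 9)(13 15) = [5, 1, 4, 3, 8, 2, 6, 7, 14, 0, 10, 11, 12, 15, 9, 13]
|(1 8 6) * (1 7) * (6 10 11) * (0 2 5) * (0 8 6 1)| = 9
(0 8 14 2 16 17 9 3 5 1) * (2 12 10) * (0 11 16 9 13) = (0 8 14 12 10 2 9 3 5 1 11 16 17 13) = [8, 11, 9, 5, 4, 1, 6, 7, 14, 3, 2, 16, 10, 0, 12, 15, 17, 13]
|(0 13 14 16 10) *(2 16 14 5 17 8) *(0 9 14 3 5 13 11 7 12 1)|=45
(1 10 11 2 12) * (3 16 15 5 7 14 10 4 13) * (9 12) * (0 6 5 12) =[6, 4, 9, 16, 13, 7, 5, 14, 8, 0, 11, 2, 1, 3, 10, 12, 15] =(0 6 5 7 14 10 11 2 9)(1 4 13 3 16 15 12)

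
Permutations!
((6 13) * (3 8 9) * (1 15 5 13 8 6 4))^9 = ((1 15 5 13 4)(3 6 8 9))^9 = (1 4 13 5 15)(3 6 8 9)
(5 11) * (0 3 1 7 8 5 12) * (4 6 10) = (0 3 1 7 8 5 11 12)(4 6 10) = [3, 7, 2, 1, 6, 11, 10, 8, 5, 9, 4, 12, 0]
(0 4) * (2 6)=(0 4)(2 6)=[4, 1, 6, 3, 0, 5, 2]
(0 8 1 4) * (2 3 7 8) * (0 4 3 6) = [2, 3, 6, 7, 4, 5, 0, 8, 1] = (0 2 6)(1 3 7 8)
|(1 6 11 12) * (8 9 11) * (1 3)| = |(1 6 8 9 11 12 3)| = 7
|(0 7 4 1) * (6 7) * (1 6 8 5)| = |(0 8 5 1)(4 6 7)| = 12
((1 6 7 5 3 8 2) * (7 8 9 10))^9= (1 6 8 2)(3 5 7 10 9)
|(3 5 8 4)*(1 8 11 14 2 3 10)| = 20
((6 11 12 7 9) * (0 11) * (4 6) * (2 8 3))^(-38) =(0 9 11 4 12 6 7)(2 8 3)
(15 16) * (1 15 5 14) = (1 15 16 5 14) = [0, 15, 2, 3, 4, 14, 6, 7, 8, 9, 10, 11, 12, 13, 1, 16, 5]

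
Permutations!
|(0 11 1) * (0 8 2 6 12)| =|(0 11 1 8 2 6 12)| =7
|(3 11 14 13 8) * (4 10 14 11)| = 6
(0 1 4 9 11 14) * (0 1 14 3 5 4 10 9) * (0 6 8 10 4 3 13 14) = (1 4 6 8 10 9 11 13 14)(3 5) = [0, 4, 2, 5, 6, 3, 8, 7, 10, 11, 9, 13, 12, 14, 1]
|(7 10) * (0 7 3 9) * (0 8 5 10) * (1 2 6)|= |(0 7)(1 2 6)(3 9 8 5 10)|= 30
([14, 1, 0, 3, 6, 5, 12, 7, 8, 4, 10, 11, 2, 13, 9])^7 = (14)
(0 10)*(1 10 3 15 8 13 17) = (0 3 15 8 13 17 1 10) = [3, 10, 2, 15, 4, 5, 6, 7, 13, 9, 0, 11, 12, 17, 14, 8, 16, 1]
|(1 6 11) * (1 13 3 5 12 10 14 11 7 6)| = |(3 5 12 10 14 11 13)(6 7)| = 14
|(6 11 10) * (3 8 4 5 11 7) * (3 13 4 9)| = 21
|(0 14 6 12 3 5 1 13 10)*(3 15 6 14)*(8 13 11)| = 24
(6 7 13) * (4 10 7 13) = [0, 1, 2, 3, 10, 5, 13, 4, 8, 9, 7, 11, 12, 6] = (4 10 7)(6 13)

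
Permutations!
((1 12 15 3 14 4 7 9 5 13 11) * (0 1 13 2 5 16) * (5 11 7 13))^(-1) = ((0 1 12 15 3 14 4 13 7 9 16)(2 11 5))^(-1) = (0 16 9 7 13 4 14 3 15 12 1)(2 5 11)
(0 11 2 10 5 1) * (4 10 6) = (0 11 2 6 4 10 5 1) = [11, 0, 6, 3, 10, 1, 4, 7, 8, 9, 5, 2]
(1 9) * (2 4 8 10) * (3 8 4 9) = (1 3 8 10 2 9) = [0, 3, 9, 8, 4, 5, 6, 7, 10, 1, 2]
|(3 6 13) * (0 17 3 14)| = |(0 17 3 6 13 14)| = 6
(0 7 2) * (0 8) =(0 7 2 8) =[7, 1, 8, 3, 4, 5, 6, 2, 0]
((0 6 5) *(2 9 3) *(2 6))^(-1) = ((0 2 9 3 6 5))^(-1) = (0 5 6 3 9 2)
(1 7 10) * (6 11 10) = [0, 7, 2, 3, 4, 5, 11, 6, 8, 9, 1, 10] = (1 7 6 11 10)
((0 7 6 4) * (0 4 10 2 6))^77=(0 7)(2 10 6)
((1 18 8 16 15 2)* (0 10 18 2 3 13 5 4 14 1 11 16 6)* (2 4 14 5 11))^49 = (0 6 8 18 10)(1 4 5 14)(3 15 16 11 13) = ((0 10 18 8 6)(1 4 5 14)(3 13 11 16 15))^49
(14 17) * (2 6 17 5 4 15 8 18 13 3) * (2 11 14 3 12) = (2 6 17 3 11 14 5 4 15 8 18 13 12) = [0, 1, 6, 11, 15, 4, 17, 7, 18, 9, 10, 14, 2, 12, 5, 8, 16, 3, 13]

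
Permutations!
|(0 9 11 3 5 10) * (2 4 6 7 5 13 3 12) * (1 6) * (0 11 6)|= |(0 9 6 7 5 10 11 12 2 4 1)(3 13)|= 22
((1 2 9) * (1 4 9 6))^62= (9)(1 6 2)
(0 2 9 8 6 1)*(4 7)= (0 2 9 8 6 1)(4 7)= [2, 0, 9, 3, 7, 5, 1, 4, 6, 8]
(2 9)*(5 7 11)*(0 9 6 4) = (0 9 2 6 4)(5 7 11) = [9, 1, 6, 3, 0, 7, 4, 11, 8, 2, 10, 5]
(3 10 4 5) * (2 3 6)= [0, 1, 3, 10, 5, 6, 2, 7, 8, 9, 4]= (2 3 10 4 5 6)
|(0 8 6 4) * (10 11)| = 4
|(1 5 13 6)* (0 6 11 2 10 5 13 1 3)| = 6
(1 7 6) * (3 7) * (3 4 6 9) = (1 4 6)(3 7 9) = [0, 4, 2, 7, 6, 5, 1, 9, 8, 3]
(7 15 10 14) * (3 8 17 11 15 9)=(3 8 17 11 15 10 14 7 9)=[0, 1, 2, 8, 4, 5, 6, 9, 17, 3, 14, 15, 12, 13, 7, 10, 16, 11]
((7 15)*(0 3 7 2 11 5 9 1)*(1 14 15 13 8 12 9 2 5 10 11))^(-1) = (0 1 2 5 15 14 9 12 8 13 7 3)(10 11)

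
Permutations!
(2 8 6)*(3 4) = [0, 1, 8, 4, 3, 5, 2, 7, 6] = (2 8 6)(3 4)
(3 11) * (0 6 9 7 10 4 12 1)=[6, 0, 2, 11, 12, 5, 9, 10, 8, 7, 4, 3, 1]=(0 6 9 7 10 4 12 1)(3 11)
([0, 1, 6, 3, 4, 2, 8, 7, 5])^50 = [0, 1, 8, 3, 4, 6, 5, 7, 2]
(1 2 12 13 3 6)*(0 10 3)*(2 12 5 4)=(0 10 3 6 1 12 13)(2 5 4)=[10, 12, 5, 6, 2, 4, 1, 7, 8, 9, 3, 11, 13, 0]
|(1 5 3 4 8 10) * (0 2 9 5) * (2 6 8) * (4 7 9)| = 20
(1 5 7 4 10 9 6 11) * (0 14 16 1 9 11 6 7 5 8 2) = (0 14 16 1 8 2)(4 10 11 9 7) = [14, 8, 0, 3, 10, 5, 6, 4, 2, 7, 11, 9, 12, 13, 16, 15, 1]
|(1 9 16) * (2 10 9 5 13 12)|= |(1 5 13 12 2 10 9 16)|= 8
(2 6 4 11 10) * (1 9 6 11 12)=(1 9 6 4 12)(2 11 10)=[0, 9, 11, 3, 12, 5, 4, 7, 8, 6, 2, 10, 1]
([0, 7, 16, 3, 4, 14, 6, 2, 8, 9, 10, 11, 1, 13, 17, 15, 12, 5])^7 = [0, 2, 12, 3, 4, 14, 6, 16, 8, 9, 10, 11, 7, 13, 17, 15, 1, 5]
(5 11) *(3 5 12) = [0, 1, 2, 5, 4, 11, 6, 7, 8, 9, 10, 12, 3] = (3 5 11 12)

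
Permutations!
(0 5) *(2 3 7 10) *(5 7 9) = (0 7 10 2 3 9 5) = [7, 1, 3, 9, 4, 0, 6, 10, 8, 5, 2]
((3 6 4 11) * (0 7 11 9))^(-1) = ((0 7 11 3 6 4 9))^(-1) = (0 9 4 6 3 11 7)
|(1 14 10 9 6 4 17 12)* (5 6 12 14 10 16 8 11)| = 8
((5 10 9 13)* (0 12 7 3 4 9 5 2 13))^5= ((0 12 7 3 4 9)(2 13)(5 10))^5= (0 9 4 3 7 12)(2 13)(5 10)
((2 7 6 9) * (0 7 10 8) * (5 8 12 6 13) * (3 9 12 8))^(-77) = (0 3 8 5 10 13 2 7 9)(6 12)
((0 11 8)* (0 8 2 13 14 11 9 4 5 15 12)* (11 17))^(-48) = ((0 9 4 5 15 12)(2 13 14 17 11))^(-48) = (2 14 11 13 17)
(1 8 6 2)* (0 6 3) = (0 6 2 1 8 3) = [6, 8, 1, 0, 4, 5, 2, 7, 3]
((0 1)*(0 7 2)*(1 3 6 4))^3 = (0 4 2 6 7 3 1)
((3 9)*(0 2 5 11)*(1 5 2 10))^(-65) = (11)(3 9)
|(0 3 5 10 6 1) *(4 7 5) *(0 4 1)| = |(0 3 1 4 7 5 10 6)| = 8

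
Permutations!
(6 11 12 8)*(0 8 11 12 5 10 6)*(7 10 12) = (0 8)(5 12 11)(6 7 10) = [8, 1, 2, 3, 4, 12, 7, 10, 0, 9, 6, 5, 11]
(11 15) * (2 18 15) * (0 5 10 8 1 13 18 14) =(0 5 10 8 1 13 18 15 11 2 14) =[5, 13, 14, 3, 4, 10, 6, 7, 1, 9, 8, 2, 12, 18, 0, 11, 16, 17, 15]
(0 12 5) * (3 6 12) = (0 3 6 12 5) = [3, 1, 2, 6, 4, 0, 12, 7, 8, 9, 10, 11, 5]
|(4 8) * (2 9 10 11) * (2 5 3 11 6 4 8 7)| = 6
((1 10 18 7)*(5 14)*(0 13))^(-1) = (0 13)(1 7 18 10)(5 14)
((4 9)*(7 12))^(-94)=((4 9)(7 12))^(-94)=(12)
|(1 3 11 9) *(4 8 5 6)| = 4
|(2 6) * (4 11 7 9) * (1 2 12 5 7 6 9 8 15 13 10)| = 13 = |(1 2 9 4 11 6 12 5 7 8 15 13 10)|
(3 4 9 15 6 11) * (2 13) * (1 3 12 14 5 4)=(1 3)(2 13)(4 9 15 6 11 12 14 5)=[0, 3, 13, 1, 9, 4, 11, 7, 8, 15, 10, 12, 14, 2, 5, 6]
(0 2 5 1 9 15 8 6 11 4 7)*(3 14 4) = (0 2 5 1 9 15 8 6 11 3 14 4 7) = [2, 9, 5, 14, 7, 1, 11, 0, 6, 15, 10, 3, 12, 13, 4, 8]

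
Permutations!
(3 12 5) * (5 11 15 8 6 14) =(3 12 11 15 8 6 14 5) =[0, 1, 2, 12, 4, 3, 14, 7, 6, 9, 10, 15, 11, 13, 5, 8]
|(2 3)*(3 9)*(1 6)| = 6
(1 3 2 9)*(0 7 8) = [7, 3, 9, 2, 4, 5, 6, 8, 0, 1] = (0 7 8)(1 3 2 9)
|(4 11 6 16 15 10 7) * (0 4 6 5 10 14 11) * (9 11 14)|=8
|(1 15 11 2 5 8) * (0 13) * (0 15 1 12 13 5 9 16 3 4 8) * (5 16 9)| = |(0 16 3 4 8 12 13 15 11 2 5)| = 11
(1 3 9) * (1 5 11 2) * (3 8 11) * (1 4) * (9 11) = (1 8 9 5 3 11 2 4) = [0, 8, 4, 11, 1, 3, 6, 7, 9, 5, 10, 2]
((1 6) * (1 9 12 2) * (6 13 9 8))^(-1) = (1 2 12 9 13)(6 8) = ((1 13 9 12 2)(6 8))^(-1)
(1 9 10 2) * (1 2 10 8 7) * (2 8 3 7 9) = (10)(1 2 8 9 3 7) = [0, 2, 8, 7, 4, 5, 6, 1, 9, 3, 10]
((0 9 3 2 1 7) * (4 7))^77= (9)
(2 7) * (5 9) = (2 7)(5 9) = [0, 1, 7, 3, 4, 9, 6, 2, 8, 5]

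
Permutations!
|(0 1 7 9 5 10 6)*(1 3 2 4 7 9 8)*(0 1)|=30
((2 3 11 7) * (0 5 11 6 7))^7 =((0 5 11)(2 3 6 7))^7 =(0 5 11)(2 7 6 3)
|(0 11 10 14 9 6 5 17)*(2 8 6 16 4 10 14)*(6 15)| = |(0 11 14 9 16 4 10 2 8 15 6 5 17)| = 13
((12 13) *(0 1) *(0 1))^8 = ((12 13))^8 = (13)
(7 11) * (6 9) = (6 9)(7 11) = [0, 1, 2, 3, 4, 5, 9, 11, 8, 6, 10, 7]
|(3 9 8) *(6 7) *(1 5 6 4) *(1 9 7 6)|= |(1 5)(3 7 4 9 8)|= 10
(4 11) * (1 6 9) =(1 6 9)(4 11) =[0, 6, 2, 3, 11, 5, 9, 7, 8, 1, 10, 4]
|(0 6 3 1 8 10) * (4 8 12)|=8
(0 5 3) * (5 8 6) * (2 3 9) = (0 8 6 5 9 2 3) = [8, 1, 3, 0, 4, 9, 5, 7, 6, 2]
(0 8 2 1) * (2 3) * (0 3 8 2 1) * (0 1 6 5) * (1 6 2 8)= [8, 3, 6, 2, 4, 0, 5, 7, 1]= (0 8 1 3 2 6 5)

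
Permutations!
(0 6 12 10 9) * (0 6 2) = (0 2)(6 12 10 9) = [2, 1, 0, 3, 4, 5, 12, 7, 8, 6, 9, 11, 10]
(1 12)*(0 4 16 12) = (0 4 16 12 1) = [4, 0, 2, 3, 16, 5, 6, 7, 8, 9, 10, 11, 1, 13, 14, 15, 12]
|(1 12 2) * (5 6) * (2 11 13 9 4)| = |(1 12 11 13 9 4 2)(5 6)| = 14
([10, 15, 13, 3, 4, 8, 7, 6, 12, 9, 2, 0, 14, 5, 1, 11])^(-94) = [8, 2, 14, 3, 4, 15, 6, 7, 11, 9, 12, 5, 0, 1, 10, 13]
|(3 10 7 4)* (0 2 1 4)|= 7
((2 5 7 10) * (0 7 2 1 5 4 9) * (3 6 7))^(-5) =(0 1)(2 6)(3 5)(4 7)(9 10)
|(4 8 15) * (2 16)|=6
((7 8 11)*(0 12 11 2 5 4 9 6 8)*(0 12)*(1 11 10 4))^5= (1 4 5 10 2 12 8 7 6 11 9)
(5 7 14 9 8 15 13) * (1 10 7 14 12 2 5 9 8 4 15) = (1 10 7 12 2 5 14 8)(4 15 13 9) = [0, 10, 5, 3, 15, 14, 6, 12, 1, 4, 7, 11, 2, 9, 8, 13]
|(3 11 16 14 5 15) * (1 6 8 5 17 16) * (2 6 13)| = 9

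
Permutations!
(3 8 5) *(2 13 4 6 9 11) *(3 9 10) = (2 13 4 6 10 3 8 5 9 11) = [0, 1, 13, 8, 6, 9, 10, 7, 5, 11, 3, 2, 12, 4]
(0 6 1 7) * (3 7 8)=(0 6 1 8 3 7)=[6, 8, 2, 7, 4, 5, 1, 0, 3]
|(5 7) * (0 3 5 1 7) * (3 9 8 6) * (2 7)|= |(0 9 8 6 3 5)(1 2 7)|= 6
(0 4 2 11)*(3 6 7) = [4, 1, 11, 6, 2, 5, 7, 3, 8, 9, 10, 0] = (0 4 2 11)(3 6 7)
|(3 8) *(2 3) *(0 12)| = |(0 12)(2 3 8)| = 6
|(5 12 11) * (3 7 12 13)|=6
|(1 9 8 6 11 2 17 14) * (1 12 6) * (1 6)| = |(1 9 8 6 11 2 17 14 12)| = 9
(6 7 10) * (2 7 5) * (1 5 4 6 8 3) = (1 5 2 7 10 8 3)(4 6) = [0, 5, 7, 1, 6, 2, 4, 10, 3, 9, 8]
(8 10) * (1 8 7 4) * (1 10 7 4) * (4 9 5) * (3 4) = (1 8 7)(3 4 10 9 5) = [0, 8, 2, 4, 10, 3, 6, 1, 7, 5, 9]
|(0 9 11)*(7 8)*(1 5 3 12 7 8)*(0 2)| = 20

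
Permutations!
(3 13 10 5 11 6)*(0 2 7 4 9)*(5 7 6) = (0 2 6 3 13 10 7 4 9)(5 11) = [2, 1, 6, 13, 9, 11, 3, 4, 8, 0, 7, 5, 12, 10]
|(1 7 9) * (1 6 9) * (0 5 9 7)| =|(0 5 9 6 7 1)| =6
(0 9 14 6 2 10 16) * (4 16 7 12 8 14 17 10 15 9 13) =(0 13 4 16)(2 15 9 17 10 7 12 8 14 6) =[13, 1, 15, 3, 16, 5, 2, 12, 14, 17, 7, 11, 8, 4, 6, 9, 0, 10]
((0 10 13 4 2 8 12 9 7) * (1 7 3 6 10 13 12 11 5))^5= (0 11 13 5 4 1 2 7 8)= ((0 13 4 2 8 11 5 1 7)(3 6 10 12 9))^5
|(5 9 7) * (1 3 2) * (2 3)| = |(1 2)(5 9 7)| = 6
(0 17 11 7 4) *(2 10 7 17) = (0 2 10 7 4)(11 17) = [2, 1, 10, 3, 0, 5, 6, 4, 8, 9, 7, 17, 12, 13, 14, 15, 16, 11]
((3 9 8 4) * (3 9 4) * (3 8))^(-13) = ((3 4 9))^(-13) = (3 9 4)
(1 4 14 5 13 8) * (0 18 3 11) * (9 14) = (0 18 3 11)(1 4 9 14 5 13 8) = [18, 4, 2, 11, 9, 13, 6, 7, 1, 14, 10, 0, 12, 8, 5, 15, 16, 17, 3]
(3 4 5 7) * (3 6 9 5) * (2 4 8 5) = [0, 1, 4, 8, 3, 7, 9, 6, 5, 2] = (2 4 3 8 5 7 6 9)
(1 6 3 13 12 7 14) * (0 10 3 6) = (0 10 3 13 12 7 14 1) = [10, 0, 2, 13, 4, 5, 6, 14, 8, 9, 3, 11, 7, 12, 1]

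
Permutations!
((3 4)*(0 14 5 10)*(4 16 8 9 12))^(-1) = ((0 14 5 10)(3 16 8 9 12 4))^(-1) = (0 10 5 14)(3 4 12 9 8 16)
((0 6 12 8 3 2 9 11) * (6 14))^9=((0 14 6 12 8 3 2 9 11))^9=(14)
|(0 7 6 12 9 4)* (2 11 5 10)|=|(0 7 6 12 9 4)(2 11 5 10)|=12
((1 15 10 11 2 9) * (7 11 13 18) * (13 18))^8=(18)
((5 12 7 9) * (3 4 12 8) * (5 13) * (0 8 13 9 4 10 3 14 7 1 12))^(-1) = (0 4 7 14 8)(1 12)(3 10)(5 13)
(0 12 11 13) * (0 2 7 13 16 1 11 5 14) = (0 12 5 14)(1 11 16)(2 7 13) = [12, 11, 7, 3, 4, 14, 6, 13, 8, 9, 10, 16, 5, 2, 0, 15, 1]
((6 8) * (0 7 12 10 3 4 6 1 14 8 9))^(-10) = ((0 7 12 10 3 4 6 9)(1 14 8))^(-10) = (0 6 3 12)(1 8 14)(4 10 7 9)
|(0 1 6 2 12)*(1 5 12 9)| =|(0 5 12)(1 6 2 9)| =12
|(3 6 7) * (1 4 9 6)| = |(1 4 9 6 7 3)| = 6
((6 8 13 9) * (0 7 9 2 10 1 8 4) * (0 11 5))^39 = ((0 7 9 6 4 11 5)(1 8 13 2 10))^39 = (0 4 7 11 9 5 6)(1 10 2 13 8)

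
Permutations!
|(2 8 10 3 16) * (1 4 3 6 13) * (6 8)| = |(1 4 3 16 2 6 13)(8 10)| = 14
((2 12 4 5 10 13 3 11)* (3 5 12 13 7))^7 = (13)(4 12)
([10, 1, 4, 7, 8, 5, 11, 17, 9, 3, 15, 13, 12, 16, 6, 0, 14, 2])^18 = [0, 1, 3, 4, 7, 5, 16, 8, 17, 2, 10, 14, 12, 6, 13, 15, 11, 9]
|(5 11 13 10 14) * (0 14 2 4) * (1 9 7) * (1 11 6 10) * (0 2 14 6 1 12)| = |(0 6 10 14 5 1 9 7 11 13 12)(2 4)| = 22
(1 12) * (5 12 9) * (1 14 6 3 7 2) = [0, 9, 1, 7, 4, 12, 3, 2, 8, 5, 10, 11, 14, 13, 6] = (1 9 5 12 14 6 3 7 2)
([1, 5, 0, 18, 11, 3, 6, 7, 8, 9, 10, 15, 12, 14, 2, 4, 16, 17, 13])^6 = [14, 2, 13, 1, 4, 0, 6, 7, 8, 9, 10, 11, 12, 3, 18, 15, 16, 17, 5]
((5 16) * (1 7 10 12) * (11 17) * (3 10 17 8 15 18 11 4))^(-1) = ((1 7 17 4 3 10 12)(5 16)(8 15 18 11))^(-1) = (1 12 10 3 4 17 7)(5 16)(8 11 18 15)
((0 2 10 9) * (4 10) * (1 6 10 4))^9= (0 6)(1 9)(2 10)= ((0 2 1 6 10 9))^9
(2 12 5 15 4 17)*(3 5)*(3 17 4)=(2 12 17)(3 5 15)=[0, 1, 12, 5, 4, 15, 6, 7, 8, 9, 10, 11, 17, 13, 14, 3, 16, 2]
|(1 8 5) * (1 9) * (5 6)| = 5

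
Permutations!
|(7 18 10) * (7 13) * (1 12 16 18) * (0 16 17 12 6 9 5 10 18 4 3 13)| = 22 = |(18)(0 16 4 3 13 7 1 6 9 5 10)(12 17)|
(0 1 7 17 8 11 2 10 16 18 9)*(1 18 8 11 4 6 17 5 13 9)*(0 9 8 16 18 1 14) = (0 1 7 5 13 8 4 6 17 11 2 10 18 14) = [1, 7, 10, 3, 6, 13, 17, 5, 4, 9, 18, 2, 12, 8, 0, 15, 16, 11, 14]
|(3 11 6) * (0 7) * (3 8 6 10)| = |(0 7)(3 11 10)(6 8)| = 6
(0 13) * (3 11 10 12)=(0 13)(3 11 10 12)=[13, 1, 2, 11, 4, 5, 6, 7, 8, 9, 12, 10, 3, 0]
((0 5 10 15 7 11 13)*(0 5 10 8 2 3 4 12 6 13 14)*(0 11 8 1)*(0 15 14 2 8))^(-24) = ((0 10 14 11 2 3 4 12 6 13 5 1 15 7))^(-24) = (0 2 6 15 14 4 5)(1 10 3 13 7 11 12)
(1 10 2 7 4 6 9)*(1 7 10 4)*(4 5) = (1 5 4 6 9 7)(2 10) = [0, 5, 10, 3, 6, 4, 9, 1, 8, 7, 2]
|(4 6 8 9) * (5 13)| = 4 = |(4 6 8 9)(5 13)|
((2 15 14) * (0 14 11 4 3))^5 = ((0 14 2 15 11 4 3))^5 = (0 4 15 14 3 11 2)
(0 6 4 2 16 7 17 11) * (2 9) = (0 6 4 9 2 16 7 17 11) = [6, 1, 16, 3, 9, 5, 4, 17, 8, 2, 10, 0, 12, 13, 14, 15, 7, 11]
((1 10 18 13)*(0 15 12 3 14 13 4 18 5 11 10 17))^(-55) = (0 15 12 3 14 13 1 17)(4 18)(5 10 11)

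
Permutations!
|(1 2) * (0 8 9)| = |(0 8 9)(1 2)| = 6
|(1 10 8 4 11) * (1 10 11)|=|(1 11 10 8 4)|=5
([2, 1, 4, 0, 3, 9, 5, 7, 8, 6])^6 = [4, 1, 3, 2, 0, 5, 6, 7, 8, 9]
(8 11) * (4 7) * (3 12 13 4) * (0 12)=(0 12 13 4 7 3)(8 11)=[12, 1, 2, 0, 7, 5, 6, 3, 11, 9, 10, 8, 13, 4]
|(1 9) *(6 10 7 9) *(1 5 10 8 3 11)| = |(1 6 8 3 11)(5 10 7 9)| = 20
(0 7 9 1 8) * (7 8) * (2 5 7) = (0 8)(1 2 5 7 9) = [8, 2, 5, 3, 4, 7, 6, 9, 0, 1]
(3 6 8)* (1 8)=(1 8 3 6)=[0, 8, 2, 6, 4, 5, 1, 7, 3]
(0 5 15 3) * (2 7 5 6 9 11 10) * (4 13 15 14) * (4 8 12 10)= (0 6 9 11 4 13 15 3)(2 7 5 14 8 12 10)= [6, 1, 7, 0, 13, 14, 9, 5, 12, 11, 2, 4, 10, 15, 8, 3]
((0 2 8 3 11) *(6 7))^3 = (0 3 2 11 8)(6 7)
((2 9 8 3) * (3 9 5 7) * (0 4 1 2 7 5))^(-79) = ((0 4 1 2)(3 7)(8 9))^(-79) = (0 4 1 2)(3 7)(8 9)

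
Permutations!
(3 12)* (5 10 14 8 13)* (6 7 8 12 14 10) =(3 14 12)(5 6 7 8 13) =[0, 1, 2, 14, 4, 6, 7, 8, 13, 9, 10, 11, 3, 5, 12]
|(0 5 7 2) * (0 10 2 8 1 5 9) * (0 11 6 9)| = 12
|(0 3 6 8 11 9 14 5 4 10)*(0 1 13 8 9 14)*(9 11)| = 12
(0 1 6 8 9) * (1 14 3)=(0 14 3 1 6 8 9)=[14, 6, 2, 1, 4, 5, 8, 7, 9, 0, 10, 11, 12, 13, 3]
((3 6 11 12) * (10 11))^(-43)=((3 6 10 11 12))^(-43)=(3 10 12 6 11)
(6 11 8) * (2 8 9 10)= [0, 1, 8, 3, 4, 5, 11, 7, 6, 10, 2, 9]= (2 8 6 11 9 10)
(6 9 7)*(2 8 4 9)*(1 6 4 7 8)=(1 6 2)(4 9 8 7)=[0, 6, 1, 3, 9, 5, 2, 4, 7, 8]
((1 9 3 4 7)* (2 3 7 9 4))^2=((1 4 9 7)(2 3))^2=(1 9)(4 7)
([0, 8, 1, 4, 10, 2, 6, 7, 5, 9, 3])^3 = (10)(1 2 5 8)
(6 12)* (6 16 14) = (6 12 16 14) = [0, 1, 2, 3, 4, 5, 12, 7, 8, 9, 10, 11, 16, 13, 6, 15, 14]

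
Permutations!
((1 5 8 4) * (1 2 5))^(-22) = ((2 5 8 4))^(-22) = (2 8)(4 5)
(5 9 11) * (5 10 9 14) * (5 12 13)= (5 14 12 13)(9 11 10)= [0, 1, 2, 3, 4, 14, 6, 7, 8, 11, 9, 10, 13, 5, 12]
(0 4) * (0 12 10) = (0 4 12 10) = [4, 1, 2, 3, 12, 5, 6, 7, 8, 9, 0, 11, 10]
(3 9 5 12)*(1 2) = (1 2)(3 9 5 12) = [0, 2, 1, 9, 4, 12, 6, 7, 8, 5, 10, 11, 3]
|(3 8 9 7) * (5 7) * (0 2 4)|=15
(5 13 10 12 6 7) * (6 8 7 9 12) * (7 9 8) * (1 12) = (1 12 7 5 13 10 6 8 9) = [0, 12, 2, 3, 4, 13, 8, 5, 9, 1, 6, 11, 7, 10]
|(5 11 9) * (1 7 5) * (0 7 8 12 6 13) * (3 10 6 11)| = 35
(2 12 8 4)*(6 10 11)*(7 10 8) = (2 12 7 10 11 6 8 4) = [0, 1, 12, 3, 2, 5, 8, 10, 4, 9, 11, 6, 7]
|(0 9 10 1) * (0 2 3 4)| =|(0 9 10 1 2 3 4)| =7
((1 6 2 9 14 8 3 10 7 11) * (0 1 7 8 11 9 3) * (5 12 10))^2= (0 6 3 12 8 1 2 5 10)(7 14)(9 11)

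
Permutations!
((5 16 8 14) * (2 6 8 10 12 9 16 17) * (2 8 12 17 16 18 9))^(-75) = ((2 6 12)(5 16 10 17 8 14)(9 18))^(-75) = (5 17)(8 16)(9 18)(10 14)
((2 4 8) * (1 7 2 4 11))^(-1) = ((1 7 2 11)(4 8))^(-1) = (1 11 2 7)(4 8)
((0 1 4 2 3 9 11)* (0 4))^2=(2 9 4 3 11)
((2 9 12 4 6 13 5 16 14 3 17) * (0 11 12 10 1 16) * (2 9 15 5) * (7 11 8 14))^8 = (0 16 15 10 13 17 4 14 11)(1 2 9 6 3 12 8 7 5)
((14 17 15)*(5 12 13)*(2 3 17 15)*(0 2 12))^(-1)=(0 5 13 12 17 3 2)(14 15)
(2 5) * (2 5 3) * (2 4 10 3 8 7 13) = (2 8 7 13)(3 4 10) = [0, 1, 8, 4, 10, 5, 6, 13, 7, 9, 3, 11, 12, 2]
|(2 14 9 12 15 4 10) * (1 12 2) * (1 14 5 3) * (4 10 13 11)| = |(1 12 15 10 14 9 2 5 3)(4 13 11)| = 9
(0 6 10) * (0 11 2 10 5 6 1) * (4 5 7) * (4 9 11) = (0 1)(2 10 4 5 6 7 9 11) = [1, 0, 10, 3, 5, 6, 7, 9, 8, 11, 4, 2]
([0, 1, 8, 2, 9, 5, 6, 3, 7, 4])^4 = (9)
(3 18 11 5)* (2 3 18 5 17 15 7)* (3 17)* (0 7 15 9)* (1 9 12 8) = [7, 9, 17, 5, 4, 18, 6, 2, 1, 0, 10, 3, 8, 13, 14, 15, 16, 12, 11] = (0 7 2 17 12 8 1 9)(3 5 18 11)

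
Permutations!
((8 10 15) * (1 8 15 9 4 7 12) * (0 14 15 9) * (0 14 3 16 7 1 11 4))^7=(0 1 3 8 16 10 7 14 12 15 11 9 4)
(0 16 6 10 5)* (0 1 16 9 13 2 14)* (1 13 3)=[9, 16, 14, 1, 4, 13, 10, 7, 8, 3, 5, 11, 12, 2, 0, 15, 6]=(0 9 3 1 16 6 10 5 13 2 14)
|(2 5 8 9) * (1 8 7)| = 6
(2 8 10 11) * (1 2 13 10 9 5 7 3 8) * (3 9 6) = (1 2)(3 8 6)(5 7 9)(10 11 13) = [0, 2, 1, 8, 4, 7, 3, 9, 6, 5, 11, 13, 12, 10]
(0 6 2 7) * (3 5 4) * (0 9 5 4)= (0 6 2 7 9 5)(3 4)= [6, 1, 7, 4, 3, 0, 2, 9, 8, 5]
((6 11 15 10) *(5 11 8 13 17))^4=(5 6)(8 11)(10 17)(13 15)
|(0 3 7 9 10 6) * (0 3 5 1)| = |(0 5 1)(3 7 9 10 6)| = 15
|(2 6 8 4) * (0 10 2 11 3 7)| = 9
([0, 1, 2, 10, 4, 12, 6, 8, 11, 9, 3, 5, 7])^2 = (5 7 11 12 8)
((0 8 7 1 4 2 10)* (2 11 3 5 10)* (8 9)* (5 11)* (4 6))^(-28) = ((0 9 8 7 1 6 4 5 10)(3 11))^(-28) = (11)(0 10 5 4 6 1 7 8 9)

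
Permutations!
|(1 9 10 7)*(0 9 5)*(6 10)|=7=|(0 9 6 10 7 1 5)|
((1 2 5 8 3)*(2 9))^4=((1 9 2 5 8 3))^4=(1 8 2)(3 5 9)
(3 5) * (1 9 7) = (1 9 7)(3 5) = [0, 9, 2, 5, 4, 3, 6, 1, 8, 7]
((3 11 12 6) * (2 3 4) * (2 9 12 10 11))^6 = ((2 3)(4 9 12 6)(10 11))^6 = (4 12)(6 9)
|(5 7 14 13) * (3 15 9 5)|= |(3 15 9 5 7 14 13)|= 7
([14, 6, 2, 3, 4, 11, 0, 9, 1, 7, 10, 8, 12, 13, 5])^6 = (0 6 1 8 11 5 14)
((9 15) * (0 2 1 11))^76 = ((0 2 1 11)(9 15))^76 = (15)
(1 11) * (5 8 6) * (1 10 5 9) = (1 11 10 5 8 6 9) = [0, 11, 2, 3, 4, 8, 9, 7, 6, 1, 5, 10]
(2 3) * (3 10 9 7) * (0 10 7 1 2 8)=(0 10 9 1 2 7 3 8)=[10, 2, 7, 8, 4, 5, 6, 3, 0, 1, 9]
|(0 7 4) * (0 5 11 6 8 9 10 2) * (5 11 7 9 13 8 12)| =12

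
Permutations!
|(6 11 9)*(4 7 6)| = |(4 7 6 11 9)| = 5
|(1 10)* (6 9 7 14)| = 4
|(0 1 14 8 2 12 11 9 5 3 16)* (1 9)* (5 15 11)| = 12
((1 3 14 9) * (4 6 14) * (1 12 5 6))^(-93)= (5 14 12 6 9)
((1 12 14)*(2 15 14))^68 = (1 15 12 14 2)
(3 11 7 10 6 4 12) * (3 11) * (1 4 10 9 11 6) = (1 4 12 6 10)(7 9 11) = [0, 4, 2, 3, 12, 5, 10, 9, 8, 11, 1, 7, 6]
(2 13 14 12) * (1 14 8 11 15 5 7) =(1 14 12 2 13 8 11 15 5 7) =[0, 14, 13, 3, 4, 7, 6, 1, 11, 9, 10, 15, 2, 8, 12, 5]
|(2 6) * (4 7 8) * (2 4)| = |(2 6 4 7 8)| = 5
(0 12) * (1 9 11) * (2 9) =[12, 2, 9, 3, 4, 5, 6, 7, 8, 11, 10, 1, 0] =(0 12)(1 2 9 11)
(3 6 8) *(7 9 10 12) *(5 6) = (3 5 6 8)(7 9 10 12) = [0, 1, 2, 5, 4, 6, 8, 9, 3, 10, 12, 11, 7]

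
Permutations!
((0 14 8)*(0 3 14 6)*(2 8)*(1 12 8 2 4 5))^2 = (1 8 14 5 12 3 4)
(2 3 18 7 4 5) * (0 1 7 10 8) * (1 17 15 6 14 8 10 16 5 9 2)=[17, 7, 3, 18, 9, 1, 14, 4, 0, 2, 10, 11, 12, 13, 8, 6, 5, 15, 16]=(0 17 15 6 14 8)(1 7 4 9 2 3 18 16 5)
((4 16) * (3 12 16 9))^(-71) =(3 9 4 16 12) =((3 12 16 4 9))^(-71)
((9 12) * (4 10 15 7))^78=((4 10 15 7)(9 12))^78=(4 15)(7 10)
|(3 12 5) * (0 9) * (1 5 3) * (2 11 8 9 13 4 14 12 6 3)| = |(0 13 4 14 12 2 11 8 9)(1 5)(3 6)| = 18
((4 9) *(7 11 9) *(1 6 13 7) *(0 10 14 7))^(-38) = ((0 10 14 7 11 9 4 1 6 13))^(-38) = (0 14 11 4 6)(1 13 10 7 9)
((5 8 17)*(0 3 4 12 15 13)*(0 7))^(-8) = ((0 3 4 12 15 13 7)(5 8 17))^(-8) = (0 7 13 15 12 4 3)(5 8 17)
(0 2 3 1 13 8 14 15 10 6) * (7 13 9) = (0 2 3 1 9 7 13 8 14 15 10 6) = [2, 9, 3, 1, 4, 5, 0, 13, 14, 7, 6, 11, 12, 8, 15, 10]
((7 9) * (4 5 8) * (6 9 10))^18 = ((4 5 8)(6 9 7 10))^18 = (6 7)(9 10)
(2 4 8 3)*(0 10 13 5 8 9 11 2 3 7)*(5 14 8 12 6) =[10, 1, 4, 3, 9, 12, 5, 0, 7, 11, 13, 2, 6, 14, 8] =(0 10 13 14 8 7)(2 4 9 11)(5 12 6)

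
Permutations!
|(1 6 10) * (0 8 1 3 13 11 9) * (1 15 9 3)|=12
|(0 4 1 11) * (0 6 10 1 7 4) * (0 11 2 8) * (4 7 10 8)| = |(0 11 6 8)(1 2 4 10)| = 4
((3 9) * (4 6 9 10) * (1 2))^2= (3 4 9 10 6)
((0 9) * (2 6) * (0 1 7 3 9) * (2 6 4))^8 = ((1 7 3 9)(2 4))^8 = (9)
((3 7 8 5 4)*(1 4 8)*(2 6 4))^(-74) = ((1 2 6 4 3 7)(5 8))^(-74) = (8)(1 3 6)(2 7 4)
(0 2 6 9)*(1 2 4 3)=[4, 2, 6, 1, 3, 5, 9, 7, 8, 0]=(0 4 3 1 2 6 9)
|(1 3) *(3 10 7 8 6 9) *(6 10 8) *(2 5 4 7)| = |(1 8 10 2 5 4 7 6 9 3)| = 10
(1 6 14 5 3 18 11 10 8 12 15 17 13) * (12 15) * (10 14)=(1 6 10 8 15 17 13)(3 18 11 14 5)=[0, 6, 2, 18, 4, 3, 10, 7, 15, 9, 8, 14, 12, 1, 5, 17, 16, 13, 11]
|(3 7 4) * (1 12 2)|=3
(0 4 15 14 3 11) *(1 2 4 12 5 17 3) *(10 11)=(0 12 5 17 3 10 11)(1 2 4 15 14)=[12, 2, 4, 10, 15, 17, 6, 7, 8, 9, 11, 0, 5, 13, 1, 14, 16, 3]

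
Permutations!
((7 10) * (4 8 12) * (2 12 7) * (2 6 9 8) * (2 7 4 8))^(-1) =(2 9 6 10 7 4 8 12) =((2 12 8 4 7 10 6 9))^(-1)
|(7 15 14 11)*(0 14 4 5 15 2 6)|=6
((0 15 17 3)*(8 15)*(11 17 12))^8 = (0 8 15 12 11 17 3)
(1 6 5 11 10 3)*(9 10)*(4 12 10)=(1 6 5 11 9 4 12 10 3)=[0, 6, 2, 1, 12, 11, 5, 7, 8, 4, 3, 9, 10]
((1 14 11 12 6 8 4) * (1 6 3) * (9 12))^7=((1 14 11 9 12 3)(4 6 8))^7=(1 14 11 9 12 3)(4 6 8)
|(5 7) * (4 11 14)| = |(4 11 14)(5 7)| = 6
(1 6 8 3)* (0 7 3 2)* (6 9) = (0 7 3 1 9 6 8 2) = [7, 9, 0, 1, 4, 5, 8, 3, 2, 6]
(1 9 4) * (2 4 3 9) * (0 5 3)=(0 5 3 9)(1 2 4)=[5, 2, 4, 9, 1, 3, 6, 7, 8, 0]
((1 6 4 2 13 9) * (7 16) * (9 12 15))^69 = ((1 6 4 2 13 12 15 9)(7 16))^69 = (1 12 4 9 13 6 15 2)(7 16)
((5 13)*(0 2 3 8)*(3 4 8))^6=(13)(0 4)(2 8)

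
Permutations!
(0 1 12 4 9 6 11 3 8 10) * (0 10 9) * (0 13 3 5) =(0 1 12 4 13 3 8 9 6 11 5) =[1, 12, 2, 8, 13, 0, 11, 7, 9, 6, 10, 5, 4, 3]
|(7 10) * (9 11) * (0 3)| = 2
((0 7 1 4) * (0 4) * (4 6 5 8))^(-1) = (0 1 7)(4 8 5 6)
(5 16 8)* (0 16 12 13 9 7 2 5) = (0 16 8)(2 5 12 13 9 7) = [16, 1, 5, 3, 4, 12, 6, 2, 0, 7, 10, 11, 13, 9, 14, 15, 8]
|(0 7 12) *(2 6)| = 6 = |(0 7 12)(2 6)|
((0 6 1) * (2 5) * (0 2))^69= ((0 6 1 2 5))^69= (0 5 2 1 6)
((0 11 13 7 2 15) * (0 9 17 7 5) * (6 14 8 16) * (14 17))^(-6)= (0 13)(2 14 6)(5 11)(7 9 16)(8 17 15)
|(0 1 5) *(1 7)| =4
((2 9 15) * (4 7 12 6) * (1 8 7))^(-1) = (1 4 6 12 7 8)(2 15 9)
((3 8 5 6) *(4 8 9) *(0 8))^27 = ((0 8 5 6 3 9 4))^27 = (0 4 9 3 6 5 8)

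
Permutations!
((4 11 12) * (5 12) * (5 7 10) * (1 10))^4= ((1 10 5 12 4 11 7))^4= (1 4 10 11 5 7 12)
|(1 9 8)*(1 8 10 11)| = 4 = |(1 9 10 11)|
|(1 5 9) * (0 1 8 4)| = |(0 1 5 9 8 4)| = 6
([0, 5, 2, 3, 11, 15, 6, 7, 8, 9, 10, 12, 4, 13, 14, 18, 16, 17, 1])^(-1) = [0, 18, 2, 3, 12, 1, 6, 7, 8, 9, 10, 4, 11, 13, 14, 5, 16, 17, 15]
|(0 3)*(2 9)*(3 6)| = |(0 6 3)(2 9)| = 6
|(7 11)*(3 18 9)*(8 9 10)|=|(3 18 10 8 9)(7 11)|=10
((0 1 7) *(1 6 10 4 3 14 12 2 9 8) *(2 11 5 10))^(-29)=(0 7 1 8 9 2 6)(3 4 10 5 11 12 14)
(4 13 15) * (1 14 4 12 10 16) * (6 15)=(1 14 4 13 6 15 12 10 16)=[0, 14, 2, 3, 13, 5, 15, 7, 8, 9, 16, 11, 10, 6, 4, 12, 1]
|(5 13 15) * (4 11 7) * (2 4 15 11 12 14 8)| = 5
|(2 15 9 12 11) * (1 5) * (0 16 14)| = |(0 16 14)(1 5)(2 15 9 12 11)| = 30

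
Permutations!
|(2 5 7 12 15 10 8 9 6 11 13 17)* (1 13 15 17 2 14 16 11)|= 15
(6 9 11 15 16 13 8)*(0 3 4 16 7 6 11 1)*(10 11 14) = [3, 0, 2, 4, 16, 5, 9, 6, 14, 1, 11, 15, 12, 8, 10, 7, 13] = (0 3 4 16 13 8 14 10 11 15 7 6 9 1)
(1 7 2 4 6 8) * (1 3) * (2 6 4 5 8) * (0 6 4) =(0 6 2 5 8 3 1 7 4) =[6, 7, 5, 1, 0, 8, 2, 4, 3]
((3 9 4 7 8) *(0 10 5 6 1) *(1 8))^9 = (0 1 7 4 9 3 8 6 5 10)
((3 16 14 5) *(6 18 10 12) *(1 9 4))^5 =((1 9 4)(3 16 14 5)(6 18 10 12))^5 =(1 4 9)(3 16 14 5)(6 18 10 12)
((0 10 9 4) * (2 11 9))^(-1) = ((0 10 2 11 9 4))^(-1) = (0 4 9 11 2 10)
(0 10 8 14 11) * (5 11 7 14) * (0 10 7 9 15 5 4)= (0 7 14 9 15 5 11 10 8 4)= [7, 1, 2, 3, 0, 11, 6, 14, 4, 15, 8, 10, 12, 13, 9, 5]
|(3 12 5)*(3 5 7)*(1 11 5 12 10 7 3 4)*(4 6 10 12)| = 12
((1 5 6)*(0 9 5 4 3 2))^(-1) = ((0 9 5 6 1 4 3 2))^(-1) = (0 2 3 4 1 6 5 9)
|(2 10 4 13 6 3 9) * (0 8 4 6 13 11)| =|(13)(0 8 4 11)(2 10 6 3 9)| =20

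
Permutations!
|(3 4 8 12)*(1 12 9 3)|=4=|(1 12)(3 4 8 9)|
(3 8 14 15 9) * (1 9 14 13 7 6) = [0, 9, 2, 8, 4, 5, 1, 6, 13, 3, 10, 11, 12, 7, 15, 14] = (1 9 3 8 13 7 6)(14 15)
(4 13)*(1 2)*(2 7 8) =[0, 7, 1, 3, 13, 5, 6, 8, 2, 9, 10, 11, 12, 4] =(1 7 8 2)(4 13)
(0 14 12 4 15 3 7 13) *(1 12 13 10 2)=(0 14 13)(1 12 4 15 3 7 10 2)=[14, 12, 1, 7, 15, 5, 6, 10, 8, 9, 2, 11, 4, 0, 13, 3]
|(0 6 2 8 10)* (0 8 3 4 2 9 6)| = |(2 3 4)(6 9)(8 10)| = 6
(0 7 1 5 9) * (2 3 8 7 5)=(0 5 9)(1 2 3 8 7)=[5, 2, 3, 8, 4, 9, 6, 1, 7, 0]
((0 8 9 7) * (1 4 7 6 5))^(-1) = ((0 8 9 6 5 1 4 7))^(-1) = (0 7 4 1 5 6 9 8)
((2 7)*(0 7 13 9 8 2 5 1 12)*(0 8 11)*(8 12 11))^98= (0 1 7 11 5)(2 9)(8 13)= ((0 7 5 1 11)(2 13 9 8))^98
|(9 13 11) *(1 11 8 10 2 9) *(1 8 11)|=|(2 9 13 11 8 10)|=6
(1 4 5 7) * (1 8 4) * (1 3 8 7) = (1 3 8 4 5) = [0, 3, 2, 8, 5, 1, 6, 7, 4]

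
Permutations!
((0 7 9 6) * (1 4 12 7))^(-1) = (0 6 9 7 12 4 1)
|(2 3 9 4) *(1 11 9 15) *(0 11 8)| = 9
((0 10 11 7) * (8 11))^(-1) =(0 7 11 8 10)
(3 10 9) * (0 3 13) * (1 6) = [3, 6, 2, 10, 4, 5, 1, 7, 8, 13, 9, 11, 12, 0] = (0 3 10 9 13)(1 6)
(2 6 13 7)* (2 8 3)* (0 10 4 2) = [10, 1, 6, 0, 2, 5, 13, 8, 3, 9, 4, 11, 12, 7] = (0 10 4 2 6 13 7 8 3)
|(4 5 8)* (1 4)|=4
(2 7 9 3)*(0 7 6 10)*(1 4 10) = [7, 4, 6, 2, 10, 5, 1, 9, 8, 3, 0] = (0 7 9 3 2 6 1 4 10)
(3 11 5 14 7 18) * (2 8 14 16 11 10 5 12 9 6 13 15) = (2 8 14 7 18 3 10 5 16 11 12 9 6 13 15) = [0, 1, 8, 10, 4, 16, 13, 18, 14, 6, 5, 12, 9, 15, 7, 2, 11, 17, 3]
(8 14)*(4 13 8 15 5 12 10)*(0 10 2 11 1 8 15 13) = (0 10 4)(1 8 14 13 15 5 12 2 11) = [10, 8, 11, 3, 0, 12, 6, 7, 14, 9, 4, 1, 2, 15, 13, 5]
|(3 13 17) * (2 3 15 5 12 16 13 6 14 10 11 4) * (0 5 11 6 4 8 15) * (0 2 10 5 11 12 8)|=26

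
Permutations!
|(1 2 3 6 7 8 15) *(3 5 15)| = |(1 2 5 15)(3 6 7 8)| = 4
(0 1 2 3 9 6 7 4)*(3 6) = [1, 2, 6, 9, 0, 5, 7, 4, 8, 3] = (0 1 2 6 7 4)(3 9)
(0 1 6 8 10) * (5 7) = [1, 6, 2, 3, 4, 7, 8, 5, 10, 9, 0] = (0 1 6 8 10)(5 7)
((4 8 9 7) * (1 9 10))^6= ((1 9 7 4 8 10))^6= (10)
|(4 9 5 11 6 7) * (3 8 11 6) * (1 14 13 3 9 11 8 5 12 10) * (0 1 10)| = 12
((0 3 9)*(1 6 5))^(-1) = ((0 3 9)(1 6 5))^(-1) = (0 9 3)(1 5 6)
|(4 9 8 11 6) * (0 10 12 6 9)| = |(0 10 12 6 4)(8 11 9)| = 15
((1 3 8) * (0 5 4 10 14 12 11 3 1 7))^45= ((0 5 4 10 14 12 11 3 8 7))^45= (0 12)(3 4)(5 11)(7 14)(8 10)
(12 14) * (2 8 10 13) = (2 8 10 13)(12 14) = [0, 1, 8, 3, 4, 5, 6, 7, 10, 9, 13, 11, 14, 2, 12]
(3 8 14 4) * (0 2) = (0 2)(3 8 14 4) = [2, 1, 0, 8, 3, 5, 6, 7, 14, 9, 10, 11, 12, 13, 4]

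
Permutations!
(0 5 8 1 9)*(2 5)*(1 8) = (0 2 5 1 9) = [2, 9, 5, 3, 4, 1, 6, 7, 8, 0]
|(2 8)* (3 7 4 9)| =|(2 8)(3 7 4 9)| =4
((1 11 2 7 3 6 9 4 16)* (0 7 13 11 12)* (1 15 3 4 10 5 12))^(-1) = ((0 7 4 16 15 3 6 9 10 5 12)(2 13 11))^(-1) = (0 12 5 10 9 6 3 15 16 4 7)(2 11 13)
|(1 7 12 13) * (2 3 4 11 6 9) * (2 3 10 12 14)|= 35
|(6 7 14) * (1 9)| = 6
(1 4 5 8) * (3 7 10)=[0, 4, 2, 7, 5, 8, 6, 10, 1, 9, 3]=(1 4 5 8)(3 7 10)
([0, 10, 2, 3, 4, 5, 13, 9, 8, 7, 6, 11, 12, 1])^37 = [0, 10, 2, 3, 4, 5, 13, 9, 8, 7, 6, 11, 12, 1]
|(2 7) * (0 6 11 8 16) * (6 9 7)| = |(0 9 7 2 6 11 8 16)| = 8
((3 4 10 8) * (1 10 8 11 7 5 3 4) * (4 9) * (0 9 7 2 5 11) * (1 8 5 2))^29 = (0 10 1 11 7 8 3 5 4 9)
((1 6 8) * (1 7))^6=(1 8)(6 7)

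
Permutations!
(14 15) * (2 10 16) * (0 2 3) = [2, 1, 10, 0, 4, 5, 6, 7, 8, 9, 16, 11, 12, 13, 15, 14, 3] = (0 2 10 16 3)(14 15)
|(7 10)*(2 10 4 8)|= |(2 10 7 4 8)|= 5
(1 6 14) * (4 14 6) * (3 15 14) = [0, 4, 2, 15, 3, 5, 6, 7, 8, 9, 10, 11, 12, 13, 1, 14] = (1 4 3 15 14)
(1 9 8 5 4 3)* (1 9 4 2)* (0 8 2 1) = [8, 4, 0, 9, 3, 1, 6, 7, 5, 2] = (0 8 5 1 4 3 9 2)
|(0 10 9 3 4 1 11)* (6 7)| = 14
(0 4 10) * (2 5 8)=(0 4 10)(2 5 8)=[4, 1, 5, 3, 10, 8, 6, 7, 2, 9, 0]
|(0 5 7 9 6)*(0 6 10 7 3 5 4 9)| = 10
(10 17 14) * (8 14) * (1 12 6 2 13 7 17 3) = [0, 12, 13, 1, 4, 5, 2, 17, 14, 9, 3, 11, 6, 7, 10, 15, 16, 8] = (1 12 6 2 13 7 17 8 14 10 3)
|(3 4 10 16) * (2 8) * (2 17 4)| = |(2 8 17 4 10 16 3)| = 7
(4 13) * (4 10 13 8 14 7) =(4 8 14 7)(10 13) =[0, 1, 2, 3, 8, 5, 6, 4, 14, 9, 13, 11, 12, 10, 7]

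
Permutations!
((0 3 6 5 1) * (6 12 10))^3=((0 3 12 10 6 5 1))^3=(0 10 1 12 5 3 6)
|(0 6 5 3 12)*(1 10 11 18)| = 20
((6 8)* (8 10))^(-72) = ((6 10 8))^(-72) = (10)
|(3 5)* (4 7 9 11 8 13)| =|(3 5)(4 7 9 11 8 13)| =6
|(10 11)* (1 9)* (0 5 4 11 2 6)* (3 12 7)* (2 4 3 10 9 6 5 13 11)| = |(0 13 11 9 1 6)(2 5 3 12 7 10 4)| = 42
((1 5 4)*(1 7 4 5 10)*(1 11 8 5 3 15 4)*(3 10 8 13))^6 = ((1 8 5 10 11 13 3 15 4 7))^6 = (1 3 5 4 11)(7 13 8 15 10)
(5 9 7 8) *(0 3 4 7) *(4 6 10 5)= (0 3 6 10 5 9)(4 7 8)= [3, 1, 2, 6, 7, 9, 10, 8, 4, 0, 5]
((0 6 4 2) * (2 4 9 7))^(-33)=(0 9 2 6 7)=((0 6 9 7 2))^(-33)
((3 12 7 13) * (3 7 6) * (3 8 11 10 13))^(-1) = ((3 12 6 8 11 10 13 7))^(-1) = (3 7 13 10 11 8 6 12)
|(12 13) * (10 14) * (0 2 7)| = 6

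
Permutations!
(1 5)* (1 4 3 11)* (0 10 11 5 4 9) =(0 10 11 1 4 3 5 9) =[10, 4, 2, 5, 3, 9, 6, 7, 8, 0, 11, 1]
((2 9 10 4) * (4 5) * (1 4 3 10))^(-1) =(1 9 2 4)(3 5 10)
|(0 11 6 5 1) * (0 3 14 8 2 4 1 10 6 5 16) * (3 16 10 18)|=22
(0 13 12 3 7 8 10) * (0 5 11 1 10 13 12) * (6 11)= (0 12 3 7 8 13)(1 10 5 6 11)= [12, 10, 2, 7, 4, 6, 11, 8, 13, 9, 5, 1, 3, 0]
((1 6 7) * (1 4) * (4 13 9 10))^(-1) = (1 4 10 9 13 7 6)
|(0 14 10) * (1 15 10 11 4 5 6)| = 9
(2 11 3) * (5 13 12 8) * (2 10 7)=[0, 1, 11, 10, 4, 13, 6, 2, 5, 9, 7, 3, 8, 12]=(2 11 3 10 7)(5 13 12 8)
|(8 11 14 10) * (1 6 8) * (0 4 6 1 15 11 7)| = |(0 4 6 8 7)(10 15 11 14)| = 20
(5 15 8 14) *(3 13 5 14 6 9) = [0, 1, 2, 13, 4, 15, 9, 7, 6, 3, 10, 11, 12, 5, 14, 8] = (3 13 5 15 8 6 9)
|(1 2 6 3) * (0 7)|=|(0 7)(1 2 6 3)|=4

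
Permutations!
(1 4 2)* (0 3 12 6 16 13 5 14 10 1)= [3, 4, 0, 12, 2, 14, 16, 7, 8, 9, 1, 11, 6, 5, 10, 15, 13]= (0 3 12 6 16 13 5 14 10 1 4 2)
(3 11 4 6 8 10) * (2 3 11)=(2 3)(4 6 8 10 11)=[0, 1, 3, 2, 6, 5, 8, 7, 10, 9, 11, 4]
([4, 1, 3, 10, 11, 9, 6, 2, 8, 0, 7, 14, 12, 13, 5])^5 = [9, 1, 3, 10, 0, 14, 6, 2, 8, 5, 7, 4, 12, 13, 11]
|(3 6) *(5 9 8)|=|(3 6)(5 9 8)|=6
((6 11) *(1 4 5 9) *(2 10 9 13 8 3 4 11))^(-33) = (1 2)(3 5 8 4 13)(6 9)(10 11)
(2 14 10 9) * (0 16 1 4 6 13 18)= (0 16 1 4 6 13 18)(2 14 10 9)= [16, 4, 14, 3, 6, 5, 13, 7, 8, 2, 9, 11, 12, 18, 10, 15, 1, 17, 0]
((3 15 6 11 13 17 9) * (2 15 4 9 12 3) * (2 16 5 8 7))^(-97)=(2 15 6 11 13 17 12 3 4 9 16 5 8 7)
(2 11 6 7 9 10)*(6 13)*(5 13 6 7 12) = (2 11 6 12 5 13 7 9 10) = [0, 1, 11, 3, 4, 13, 12, 9, 8, 10, 2, 6, 5, 7]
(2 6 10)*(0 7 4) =(0 7 4)(2 6 10) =[7, 1, 6, 3, 0, 5, 10, 4, 8, 9, 2]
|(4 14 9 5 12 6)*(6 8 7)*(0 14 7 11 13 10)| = 9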